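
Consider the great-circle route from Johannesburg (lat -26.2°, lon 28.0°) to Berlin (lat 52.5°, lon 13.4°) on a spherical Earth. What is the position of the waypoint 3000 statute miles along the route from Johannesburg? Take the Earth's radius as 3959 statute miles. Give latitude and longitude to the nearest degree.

≈ lat 17°, lon 22°

From cos δ = sin φ₁ sin φ₂ + cos φ₁ cos φ₂ cos Δλ, the central angle is δ ≈ 1.392 rad (79.7°). The total great-circle distance is δ·R ≈ 1.392 × 3959 ≈ 5509 mi, so the target fraction is f = 3000/5509 ≈ 0.545.
Interpolate at f ≈ 0.545 with slerp weights a = sin((1−f)δ)/sin δ ≈ 0.602, b = sin(fδ)/sin δ ≈ 0.698.
p = a·p₁ + b·p₂ ≈ (0.890, 0.352, 0.288); φ = arcsin(p_z) ≈ 16.76°, λ = atan2(p_y, p_x) ≈ 21.57°.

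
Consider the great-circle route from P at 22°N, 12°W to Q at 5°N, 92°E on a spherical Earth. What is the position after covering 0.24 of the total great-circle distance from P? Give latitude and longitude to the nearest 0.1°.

≈ 24.1°N, 14.3°E

Write both endpoints as unit vectors p₁, p₂ with components (cos φ cos λ, cos φ sin λ, sin φ).
The central angle between the endpoints is δ = arccos(p₁·p₂) ≈ 1.763 rad (101.0°).
Interpolate at f = 0.24 with slerp weights a = sin((1−f)δ)/sin δ ≈ 0.992, b = sin(fδ)/sin δ ≈ 0.418.
p = a·p₁ + b·p₂ ≈ (0.885, 0.225, 0.408); φ = arcsin(p_z) ≈ 24.07°, λ = atan2(p_y, p_x) ≈ 14.28°.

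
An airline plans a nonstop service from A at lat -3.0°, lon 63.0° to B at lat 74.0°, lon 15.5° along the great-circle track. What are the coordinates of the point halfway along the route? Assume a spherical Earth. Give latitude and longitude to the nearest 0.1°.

Write both endpoints as unit vectors p₁, p₂ with components (cos φ cos λ, cos φ sin λ, sin φ).
The central angle between the endpoints is δ = arccos(p₁·p₂) ≈ 1.435 rad (82.2°).
Interpolate at f = 1/2 with slerp weights a = sin((1−f)δ)/sin δ ≈ 0.664, b = sin(fδ)/sin δ ≈ 0.664.
p = a·p₁ + b·p₂ ≈ (0.477, 0.639, 0.603); φ = arcsin(p_z) ≈ 37.09°, λ = atan2(p_y, p_x) ≈ 53.27°.

≈ lat 37.1°, lon 53.3°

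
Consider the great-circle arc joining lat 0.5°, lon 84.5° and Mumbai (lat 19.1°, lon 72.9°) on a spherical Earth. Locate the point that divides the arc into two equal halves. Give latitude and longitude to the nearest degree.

From cos δ = sin φ₁ sin φ₂ + cos φ₁ cos φ₂ cos Δλ, the central angle is δ ≈ 0.381 rad (21.8°).
Interpolate at f = 1/2 with slerp weights a = sin((1−f)δ)/sin δ ≈ 0.509, b = sin(fδ)/sin δ ≈ 0.509.
p = a·p₁ + b·p₂ ≈ (0.190, 0.967, 0.171); φ = arcsin(p_z) ≈ 9.85°, λ = atan2(p_y, p_x) ≈ 78.86°.

≈ lat 10°, lon 79°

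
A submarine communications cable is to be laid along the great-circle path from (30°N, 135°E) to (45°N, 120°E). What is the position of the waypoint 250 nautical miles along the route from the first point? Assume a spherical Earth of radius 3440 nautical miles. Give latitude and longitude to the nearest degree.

≈ (33°N, 132°E)

Write both endpoints as unit vectors p₁, p₂ with components (cos φ cos λ, cos φ sin λ, sin φ).
The central angle between the endpoints is δ = arccos(p₁·p₂) ≈ 0.333 rad (19.1°). The total great-circle distance is δ·R ≈ 0.333 × 3440 ≈ 1146 nmi, so the target fraction is f = 250/1146 ≈ 0.218.
Interpolate at f ≈ 0.218 with slerp weights a = sin((1−f)δ)/sin δ ≈ 0.787, b = sin(fδ)/sin δ ≈ 0.222.
p = a·p₁ + b·p₂ ≈ (-0.561, 0.618, 0.551); φ = arcsin(p_z) ≈ 33.42°, λ = atan2(p_y, p_x) ≈ 132.21°.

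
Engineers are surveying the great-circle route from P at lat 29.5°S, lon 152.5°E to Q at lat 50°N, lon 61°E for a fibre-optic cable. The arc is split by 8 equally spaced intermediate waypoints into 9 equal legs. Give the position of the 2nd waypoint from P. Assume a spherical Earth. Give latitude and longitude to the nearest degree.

From cos δ = sin φ₁ sin φ₂ + cos φ₁ cos φ₂ cos Δλ, the central angle is δ ≈ 1.973 rad (113.1°).
Interpolate at f = 2/9 with slerp weights a = sin((1−f)δ)/sin δ ≈ 1.086, b = sin(fδ)/sin δ ≈ 0.462.
p = a·p₁ + b·p₂ ≈ (-0.695, 0.696, -0.181); φ = arcsin(p_z) ≈ -10.45°, λ = atan2(p_y, p_x) ≈ 134.95°.

≈ lat 10°S, lon 135°E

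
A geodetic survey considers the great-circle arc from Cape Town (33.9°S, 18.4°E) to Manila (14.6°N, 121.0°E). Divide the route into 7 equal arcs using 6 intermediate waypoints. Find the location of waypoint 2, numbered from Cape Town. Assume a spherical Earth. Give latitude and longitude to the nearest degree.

≈ (26°S, 53°E)

Write both endpoints as unit vectors p₁, p₂ with components (cos φ cos λ, cos φ sin λ, sin φ).
The central angle between the endpoints is δ = arccos(p₁·p₂) ≈ 1.892 rad (108.4°).
Interpolate at f = 2/7 with slerp weights a = sin((1−f)δ)/sin δ ≈ 1.029, b = sin(fδ)/sin δ ≈ 0.542.
p = a·p₁ + b·p₂ ≈ (0.540, 0.719, -0.437); φ = arcsin(p_z) ≈ -25.91°, λ = atan2(p_y, p_x) ≈ 53.12°.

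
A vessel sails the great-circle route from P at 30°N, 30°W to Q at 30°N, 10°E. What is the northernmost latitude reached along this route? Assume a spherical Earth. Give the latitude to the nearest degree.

≈ 32°N

The great circle lies in the plane with unit normal n̂ = (p₁ × p₂)/|p₁ × p₂|.
Here n̂_z ≈ +0.852; the vertex latitude is φ_max = arccos|n̂_z| ≈ 31.6°.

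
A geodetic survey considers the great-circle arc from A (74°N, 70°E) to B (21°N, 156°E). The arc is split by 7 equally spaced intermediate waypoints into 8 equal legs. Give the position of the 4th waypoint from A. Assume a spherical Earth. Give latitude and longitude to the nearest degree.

≈ (53°N, 140°E)

From cos δ = sin φ₁ sin φ₂ + cos φ₁ cos φ₂ cos Δλ, the central angle is δ ≈ 1.200 rad (68.8°).
Interpolate at f = 4/8 with slerp weights a = sin((1−f)δ)/sin δ ≈ 0.606, b = sin(fδ)/sin δ ≈ 0.606.
p = a·p₁ + b·p₂ ≈ (-0.460, 0.387, 0.799); φ = arcsin(p_z) ≈ 53.08°, λ = atan2(p_y, p_x) ≈ 139.90°.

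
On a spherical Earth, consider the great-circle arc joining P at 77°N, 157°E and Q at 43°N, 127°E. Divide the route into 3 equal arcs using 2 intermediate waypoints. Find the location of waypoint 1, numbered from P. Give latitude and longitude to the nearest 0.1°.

The haversine formula gives a central angle δ ≈ 0.632 rad (36.2°) between the endpoints.
Interpolate at f = 1/3 with slerp weights a = sin((1−f)δ)/sin δ ≈ 0.692, b = sin(fδ)/sin δ ≈ 0.354.
p = a·p₁ + b·p₂ ≈ (-0.299, 0.268, 0.916); φ = arcsin(p_z) ≈ 66.34°, λ = atan2(p_y, p_x) ≈ 138.19°.

≈ 66.3°N, 138.2°E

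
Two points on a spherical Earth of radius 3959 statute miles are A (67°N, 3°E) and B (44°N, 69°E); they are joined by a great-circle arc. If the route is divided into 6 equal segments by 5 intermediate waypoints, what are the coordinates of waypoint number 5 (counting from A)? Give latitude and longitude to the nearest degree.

Write both endpoints as unit vectors p₁, p₂ with components (cos φ cos λ, cos φ sin λ, sin φ).
The central angle between the endpoints is δ = arccos(p₁·p₂) ≈ 0.717 rad (41.1°).
Interpolate at f = 5/6 with slerp weights a = sin((1−f)δ)/sin δ ≈ 0.181, b = sin(fδ)/sin δ ≈ 0.856.
p = a·p₁ + b·p₂ ≈ (0.291, 0.579, 0.762); φ = arcsin(p_z) ≈ 49.62°, λ = atan2(p_y, p_x) ≈ 63.26°.

≈ (50°N, 63°E)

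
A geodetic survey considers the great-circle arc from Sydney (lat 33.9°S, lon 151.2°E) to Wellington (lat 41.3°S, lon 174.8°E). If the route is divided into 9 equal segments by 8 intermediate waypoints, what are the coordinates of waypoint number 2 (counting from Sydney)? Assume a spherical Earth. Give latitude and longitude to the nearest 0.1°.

≈ lat 35.9°S, lon 156.0°E

Convert each endpoint to a unit vector on the sphere (x = cos φ cos λ, y = cos φ sin λ, z = sin φ).
The central angle between the endpoints is δ = arccos(p₁·p₂) ≈ 0.350 rad (20.0°).
Interpolate at f = 2/9 with slerp weights a = sin((1−f)δ)/sin δ ≈ 0.784, b = sin(fδ)/sin δ ≈ 0.227.
p = a·p₁ + b·p₂ ≈ (-0.740, 0.329, -0.587); φ = arcsin(p_z) ≈ -35.94°, λ = atan2(p_y, p_x) ≈ 156.03°.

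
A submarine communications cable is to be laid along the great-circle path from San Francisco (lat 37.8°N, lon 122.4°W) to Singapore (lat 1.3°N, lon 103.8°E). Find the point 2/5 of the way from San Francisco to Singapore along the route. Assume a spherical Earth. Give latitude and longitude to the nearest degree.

From cos δ = sin φ₁ sin φ₂ + cos φ₁ cos φ₂ cos Δλ, the central angle is δ ≈ 2.133 rad (122.2°).
Interpolate at f = 2/5 with slerp weights a = sin((1−f)δ)/sin δ ≈ 1.132, b = sin(fδ)/sin δ ≈ 0.890.
p = a·p₁ + b·p₂ ≈ (-0.692, 0.109, 0.714); φ = arcsin(p_z) ≈ 45.56°, λ = atan2(p_y, p_x) ≈ 171.04°.

≈ lat 46°N, lon 171°E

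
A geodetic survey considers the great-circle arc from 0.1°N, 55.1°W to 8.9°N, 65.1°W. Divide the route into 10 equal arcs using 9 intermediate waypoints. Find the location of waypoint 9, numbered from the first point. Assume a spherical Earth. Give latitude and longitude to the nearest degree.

Write both endpoints as unit vectors p₁, p₂ with components (cos φ cos λ, cos φ sin λ, sin φ).
The central angle between the endpoints is δ = arccos(p₁·p₂) ≈ 0.232 rad (13.3°).
Interpolate at f = 9/10 with slerp weights a = sin((1−f)δ)/sin δ ≈ 0.101, b = sin(fδ)/sin δ ≈ 0.902.
p = a·p₁ + b·p₂ ≈ (0.433, -0.891, 0.140); φ = arcsin(p_z) ≈ 8.03°, λ = atan2(p_y, p_x) ≈ -64.09°.

≈ 8°N, 64°W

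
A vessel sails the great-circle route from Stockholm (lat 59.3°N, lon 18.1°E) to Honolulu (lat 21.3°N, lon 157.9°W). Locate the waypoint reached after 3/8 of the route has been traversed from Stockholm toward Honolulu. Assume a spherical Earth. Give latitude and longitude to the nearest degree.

≈ lat 83°N, lon 142°W

From cos δ = sin φ₁ sin φ₂ + cos φ₁ cos φ₂ cos Δλ, the central angle is δ ≈ 1.734 rad (99.3°).
Interpolate at f = 3/8 with slerp weights a = sin((1−f)δ)/sin δ ≈ 0.895, b = sin(fδ)/sin δ ≈ 0.613.
p = a·p₁ + b·p₂ ≈ (-0.095, -0.073, 0.993); φ = arcsin(p_z) ≈ 83.12°, λ = atan2(p_y, p_x) ≈ -142.46°.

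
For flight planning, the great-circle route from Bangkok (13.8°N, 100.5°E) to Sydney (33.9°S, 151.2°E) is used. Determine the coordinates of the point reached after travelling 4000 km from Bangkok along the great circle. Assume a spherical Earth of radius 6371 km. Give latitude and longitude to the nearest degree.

Write both endpoints as unit vectors p₁, p₂ with components (cos φ cos λ, cos φ sin λ, sin φ).
The central angle between the endpoints is δ = arccos(p₁·p₂) ≈ 1.184 rad (67.8°). The total great-circle distance is δ·R ≈ 1.184 × 6371 ≈ 7541 km, so the target fraction is f = 4000/7541 ≈ 0.530.
Interpolate at f ≈ 0.530 with slerp weights a = sin((1−f)δ)/sin δ ≈ 0.570, b = sin(fδ)/sin δ ≈ 0.634.
p = a·p₁ + b·p₂ ≈ (-0.562, 0.798, -0.218); φ = arcsin(p_z) ≈ -12.58°, λ = atan2(p_y, p_x) ≈ 125.17°.

≈ (13°S, 125°E)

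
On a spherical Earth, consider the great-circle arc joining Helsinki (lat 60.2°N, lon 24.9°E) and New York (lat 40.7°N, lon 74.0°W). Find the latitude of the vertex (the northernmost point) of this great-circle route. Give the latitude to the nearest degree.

The great circle lies in the plane with unit normal n̂ = (p₁ × p₂)/|p₁ × p₂|.
Here n̂_z ≈ -0.432; the vertex latitude is φ_max = arccos|n̂_z| ≈ 64.4°.

≈ 64°N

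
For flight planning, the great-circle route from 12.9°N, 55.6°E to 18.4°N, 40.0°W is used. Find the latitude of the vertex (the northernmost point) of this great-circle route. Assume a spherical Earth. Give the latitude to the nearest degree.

≈ 23°N

The great circle lies in the plane with unit normal n̂ = (p₁ × p₂)/|p₁ × p₂|.
Here n̂_z ≈ -0.921; the vertex latitude is φ_max = arccos|n̂_z| ≈ 23.0°.
Check via Clairaut: cos φ_max = |cos φ₁| · sin C = cos(12.9°)·sin(70.8°) ≈ 0.921, again giving ≈ 23.0°.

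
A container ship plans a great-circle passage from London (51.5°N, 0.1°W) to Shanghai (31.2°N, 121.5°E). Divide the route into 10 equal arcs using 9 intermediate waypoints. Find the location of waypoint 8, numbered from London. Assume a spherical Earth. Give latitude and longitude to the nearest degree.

≈ 45°N, 109°E

Convert each endpoint to a unit vector on the sphere (x = cos φ cos λ, y = cos φ sin λ, z = sin φ).
The central angle between the endpoints is δ = arccos(p₁·p₂) ≈ 1.444 rad (82.7°).
Interpolate at f = 8/10 with slerp weights a = sin((1−f)δ)/sin δ ≈ 0.287, b = sin(fδ)/sin δ ≈ 0.922.
p = a·p₁ + b·p₂ ≈ (-0.233, 0.672, 0.702); φ = arcsin(p_z) ≈ 44.63°, λ = atan2(p_y, p_x) ≈ 109.15°.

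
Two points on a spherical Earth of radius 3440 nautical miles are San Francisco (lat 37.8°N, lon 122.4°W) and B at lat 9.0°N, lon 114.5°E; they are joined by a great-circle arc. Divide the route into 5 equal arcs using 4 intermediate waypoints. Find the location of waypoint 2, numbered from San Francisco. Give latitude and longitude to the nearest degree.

The haversine formula gives a central angle δ ≈ 1.907 rad (109.3°) between the endpoints.
Interpolate at f = 2/5 with slerp weights a = sin((1−f)δ)/sin δ ≈ 0.965, b = sin(fδ)/sin δ ≈ 0.732.
p = a·p₁ + b·p₂ ≈ (-0.708, 0.014, 0.706); φ = arcsin(p_z) ≈ 44.89°, λ = atan2(p_y, p_x) ≈ 178.83°.

≈ lat 45°N, lon 179°E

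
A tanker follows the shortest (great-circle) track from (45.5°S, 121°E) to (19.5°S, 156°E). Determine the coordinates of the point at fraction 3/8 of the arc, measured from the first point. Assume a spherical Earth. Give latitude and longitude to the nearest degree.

≈ (37°S, 137°E)

The haversine formula gives a central angle δ ≈ 0.677 rad (38.8°) between the endpoints.
Interpolate at f = 3/8 with slerp weights a = sin((1−f)δ)/sin δ ≈ 0.655, b = sin(fδ)/sin δ ≈ 0.401.
p = a·p₁ + b·p₂ ≈ (-0.582, 0.548, -0.601); φ = arcsin(p_z) ≈ -36.97°, λ = atan2(p_y, p_x) ≈ 136.74°.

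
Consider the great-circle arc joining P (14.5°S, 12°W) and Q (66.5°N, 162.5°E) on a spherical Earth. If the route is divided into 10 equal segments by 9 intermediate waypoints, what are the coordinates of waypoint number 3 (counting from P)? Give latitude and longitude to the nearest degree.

≈ (24°N, 10°W)

Write both endpoints as unit vectors p₁, p₂ with components (cos φ cos λ, cos φ sin λ, sin φ).
The central angle between the endpoints is δ = arccos(p₁·p₂) ≈ 2.232 rad (127.9°).
Interpolate at f = 3/10 with slerp weights a = sin((1−f)δ)/sin δ ≈ 1.267, b = sin(fδ)/sin δ ≈ 0.786.
p = a·p₁ + b·p₂ ≈ (0.901, -0.161, 0.404); φ = arcsin(p_z) ≈ 23.82°, λ = atan2(p_y, p_x) ≈ -10.12°.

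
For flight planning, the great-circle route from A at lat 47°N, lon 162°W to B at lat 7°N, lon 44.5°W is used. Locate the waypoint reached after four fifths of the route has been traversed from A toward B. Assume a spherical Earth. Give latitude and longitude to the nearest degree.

≈ lat 23°N, lon 58°W

Write both endpoints as unit vectors p₁, p₂ with components (cos φ cos λ, cos φ sin λ, sin φ).
The central angle between the endpoints is δ = arccos(p₁·p₂) ≈ 1.796 rad (102.9°).
Interpolate at f = 4/5 with slerp weights a = sin((1−f)δ)/sin δ ≈ 0.361, b = sin(fδ)/sin δ ≈ 1.017.
p = a·p₁ + b·p₂ ≈ (0.486, -0.783, 0.388); φ = arcsin(p_z) ≈ 22.81°, λ = atan2(p_y, p_x) ≈ -58.19°.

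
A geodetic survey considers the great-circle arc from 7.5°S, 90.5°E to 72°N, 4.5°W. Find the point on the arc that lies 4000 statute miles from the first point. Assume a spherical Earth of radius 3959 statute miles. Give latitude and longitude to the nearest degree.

The haversine formula gives a central angle δ ≈ 1.722 rad (98.7°) between the endpoints. The total great-circle distance is δ·R ≈ 1.722 × 3959 ≈ 6818 mi, so the target fraction is f = 4000/6818 ≈ 0.587.
Interpolate at f ≈ 0.587 with slerp weights a = sin((1−f)δ)/sin δ ≈ 0.661, b = sin(fδ)/sin δ ≈ 0.857.
p = a·p₁ + b·p₂ ≈ (0.258, 0.634, 0.729); φ = arcsin(p_z) ≈ 46.77°, λ = atan2(p_y, p_x) ≈ 67.85°.

≈ 47°N, 68°E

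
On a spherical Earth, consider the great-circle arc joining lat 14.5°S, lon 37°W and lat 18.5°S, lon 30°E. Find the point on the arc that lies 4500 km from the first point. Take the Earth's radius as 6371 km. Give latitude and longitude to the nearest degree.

Write both endpoints as unit vectors p₁, p₂ with components (cos φ cos λ, cos φ sin λ, sin φ).
The central angle between the endpoints is δ = arccos(p₁·p₂) ≈ 1.117 rad (64.0°). The total great-circle distance is δ·R ≈ 1.117 × 6371 ≈ 7118 km, so the target fraction is f = 4500/7118 ≈ 0.632.
Interpolate at f ≈ 0.632 with slerp weights a = sin((1−f)δ)/sin δ ≈ 0.444, b = sin(fδ)/sin δ ≈ 0.722.
p = a·p₁ + b·p₂ ≈ (0.937, 0.083, -0.340); φ = arcsin(p_z) ≈ -19.90°, λ = atan2(p_y, p_x) ≈ 5.09°.

≈ lat 20°S, lon 5°E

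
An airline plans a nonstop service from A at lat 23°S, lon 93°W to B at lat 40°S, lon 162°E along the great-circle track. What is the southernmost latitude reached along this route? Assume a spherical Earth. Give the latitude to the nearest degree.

≈ 47°S

The great circle lies in the plane with unit normal n̂ = (p₁ × p₂)/|p₁ × p₂|.
Here n̂_z ≈ -0.683; the vertex latitude is φ_max = arccos|n̂_z| ≈ 46.9°.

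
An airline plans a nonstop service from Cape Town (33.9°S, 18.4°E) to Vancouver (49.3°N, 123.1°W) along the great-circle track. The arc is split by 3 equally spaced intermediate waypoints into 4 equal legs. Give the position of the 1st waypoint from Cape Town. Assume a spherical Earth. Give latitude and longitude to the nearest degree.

≈ 7°S, 9°W

Convert each endpoint to a unit vector on the sphere (x = cos φ cos λ, y = cos φ sin λ, z = sin φ).
The central angle between the endpoints is δ = arccos(p₁·p₂) ≈ 2.580 rad (147.8°).
Interpolate at f = 1/4 with slerp weights a = sin((1−f)δ)/sin δ ≈ 1.755, b = sin(fδ)/sin δ ≈ 1.129.
p = a·p₁ + b·p₂ ≈ (0.980, -0.157, -0.123); φ = arcsin(p_z) ≈ -7.05°, λ = atan2(p_y, p_x) ≈ -9.10°.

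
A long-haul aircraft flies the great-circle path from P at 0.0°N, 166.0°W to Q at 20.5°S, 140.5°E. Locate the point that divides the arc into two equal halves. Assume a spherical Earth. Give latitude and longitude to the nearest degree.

Write both endpoints as unit vectors p₁, p₂ with components (cos φ cos λ, cos φ sin λ, sin φ).
The central angle between the endpoints is δ = arccos(p₁·p₂) ≈ 0.980 rad (56.1°).
Interpolate at f = 1/2 with slerp weights a = sin((1−f)δ)/sin δ ≈ 0.567, b = sin(fδ)/sin δ ≈ 0.567.
p = a·p₁ + b·p₂ ≈ (-0.959, 0.201, -0.198); φ = arcsin(p_z) ≈ -11.45°, λ = atan2(p_y, p_x) ≈ 168.19°.

≈ 11°S, 168°E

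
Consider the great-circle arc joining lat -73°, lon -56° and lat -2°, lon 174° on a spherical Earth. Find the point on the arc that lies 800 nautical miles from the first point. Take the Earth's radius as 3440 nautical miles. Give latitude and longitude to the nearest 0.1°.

Write both endpoints as unit vectors p₁, p₂ with components (cos φ cos λ, cos φ sin λ, sin φ).
The central angle between the endpoints is δ = arccos(p₁·p₂) ≈ 1.726 rad (98.9°). The total great-circle distance is δ·R ≈ 1.726 × 3440 ≈ 5937 nmi, so the target fraction is f = 800/5937 ≈ 0.135.
Interpolate at f ≈ 0.135 with slerp weights a = sin((1−f)δ)/sin δ ≈ 1.009, b = sin(fδ)/sin δ ≈ 0.233.
p = a·p₁ + b·p₂ ≈ (-0.067, -0.220, -0.973); φ = arcsin(p_z) ≈ -76.69°, λ = atan2(p_y, p_x) ≈ -106.89°.

≈ lat -76.7°, lon -106.9°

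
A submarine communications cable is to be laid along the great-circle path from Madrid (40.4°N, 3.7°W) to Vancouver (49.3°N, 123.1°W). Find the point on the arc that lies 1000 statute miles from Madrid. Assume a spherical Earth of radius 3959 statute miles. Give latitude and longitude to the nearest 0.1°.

≈ 51.4°N, 17.3°W

Convert each endpoint to a unit vector on the sphere (x = cos φ cos λ, y = cos φ sin λ, z = sin φ).
The central angle between the endpoints is δ = arccos(p₁·p₂) ≈ 1.321 rad (75.7°). The total great-circle distance is δ·R ≈ 1.321 × 3959 ≈ 5228 mi, so the target fraction is f = 1000/5228 ≈ 0.191.
Interpolate at f ≈ 0.191 with slerp weights a = sin((1−f)δ)/sin δ ≈ 0.904, b = sin(fδ)/sin δ ≈ 0.258.
p = a·p₁ + b·p₂ ≈ (0.595, -0.185, 0.782); φ = arcsin(p_z) ≈ 51.42°, λ = atan2(p_y, p_x) ≈ -17.29°.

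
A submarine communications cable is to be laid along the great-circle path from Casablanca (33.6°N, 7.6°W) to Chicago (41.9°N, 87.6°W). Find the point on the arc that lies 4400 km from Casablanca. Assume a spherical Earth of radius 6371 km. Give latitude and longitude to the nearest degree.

Write both endpoints as unit vectors p₁, p₂ with components (cos φ cos λ, cos φ sin λ, sin φ).
The central angle between the endpoints is δ = arccos(p₁·p₂) ≈ 1.073 rad (61.5°). The total great-circle distance is δ·R ≈ 1.073 × 6371 ≈ 6838 km, so the target fraction is f = 4400/6838 ≈ 0.643.
Interpolate at f ≈ 0.643 with slerp weights a = sin((1−f)δ)/sin δ ≈ 0.425, b = sin(fδ)/sin δ ≈ 0.725.
p = a·p₁ + b·p₂ ≈ (0.373, -0.586, 0.719); φ = arcsin(p_z) ≈ 45.99°, λ = atan2(p_y, p_x) ≈ -57.49°.

≈ 46°N, 57°W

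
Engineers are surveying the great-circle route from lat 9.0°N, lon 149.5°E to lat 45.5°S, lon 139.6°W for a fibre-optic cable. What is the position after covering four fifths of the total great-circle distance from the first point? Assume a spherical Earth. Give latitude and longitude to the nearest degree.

≈ lat 38°S, lon 160°W

Write both endpoints as unit vectors p₁, p₂ with components (cos φ cos λ, cos φ sin λ, sin φ).
The central angle between the endpoints is δ = arccos(p₁·p₂) ≈ 1.456 rad (83.4°).
Interpolate at f = 4/5 with slerp weights a = sin((1−f)δ)/sin δ ≈ 0.289, b = sin(fδ)/sin δ ≈ 0.925.
p = a·p₁ + b·p₂ ≈ (-0.739, -0.275, -0.614); φ = arcsin(p_z) ≈ -37.90°, λ = atan2(p_y, p_x) ≈ -159.58°.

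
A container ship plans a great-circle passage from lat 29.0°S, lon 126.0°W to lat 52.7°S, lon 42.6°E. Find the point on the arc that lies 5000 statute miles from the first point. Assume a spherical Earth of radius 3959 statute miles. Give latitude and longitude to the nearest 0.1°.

From cos δ = sin φ₁ sin φ₂ + cos φ₁ cos φ₂ cos Δλ, the central angle is δ ≈ 1.705 rad (97.7°). The total great-circle distance is δ·R ≈ 1.705 × 3959 ≈ 6750 mi, so the target fraction is f = 5000/6750 ≈ 0.741.
Interpolate at f ≈ 0.741 with slerp weights a = sin((1−f)δ)/sin δ ≈ 0.432, b = sin(fδ)/sin δ ≈ 0.962.
p = a·p₁ + b·p₂ ≈ (0.207, 0.089, -0.974); φ = arcsin(p_z) ≈ -76.98°, λ = atan2(p_y, p_x) ≈ 23.25°.

≈ lat 77.0°S, lon 23.3°E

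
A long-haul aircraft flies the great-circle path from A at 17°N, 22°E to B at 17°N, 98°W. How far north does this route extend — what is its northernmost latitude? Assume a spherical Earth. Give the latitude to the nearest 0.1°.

≈ 31.4°N

The great circle lies in the plane with unit normal n̂ = (p₁ × p₂)/|p₁ × p₂|.
Here n̂_z ≈ -0.853; the vertex latitude is φ_max = arccos|n̂_z| ≈ 31.4°.
Check via Clairaut: cos φ_max = |cos φ₁| · sin C = cos(17.0°)·sin(63.1°) ≈ 0.853, again giving ≈ 31.4°.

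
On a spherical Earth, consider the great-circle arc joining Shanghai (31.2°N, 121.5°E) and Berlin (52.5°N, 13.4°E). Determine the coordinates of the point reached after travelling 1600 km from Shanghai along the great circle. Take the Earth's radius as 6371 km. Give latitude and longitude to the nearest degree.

From cos δ = sin φ₁ sin φ₂ + cos φ₁ cos φ₂ cos Δλ, the central angle is δ ≈ 1.319 rad (75.6°). The total great-circle distance is δ·R ≈ 1.319 × 6371 ≈ 8403 km, so the target fraction is f = 1600/8403 ≈ 0.190.
Interpolate at f ≈ 0.190 with slerp weights a = sin((1−f)δ)/sin δ ≈ 0.905, b = sin(fδ)/sin δ ≈ 0.257.
p = a·p₁ + b·p₂ ≈ (-0.252, 0.696, 0.672); φ = arcsin(p_z) ≈ 42.24°, λ = atan2(p_y, p_x) ≈ 109.93°.

≈ 42°N, 110°E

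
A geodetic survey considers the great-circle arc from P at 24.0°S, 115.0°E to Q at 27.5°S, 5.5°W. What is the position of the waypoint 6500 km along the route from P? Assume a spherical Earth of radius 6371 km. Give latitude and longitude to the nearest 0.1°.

From cos δ = sin φ₁ sin φ₂ + cos φ₁ cos φ₂ cos Δλ, the central angle is δ ≈ 1.796 rad (102.9°). The total great-circle distance is δ·R ≈ 1.796 × 6371 ≈ 11443 km, so the target fraction is f = 6500/11443 ≈ 0.568.
Interpolate at f ≈ 0.568 with slerp weights a = sin((1−f)δ)/sin δ ≈ 0.719, b = sin(fδ)/sin δ ≈ 0.874.
p = a·p₁ + b·p₂ ≈ (0.495, 0.521, -0.696); φ = arcsin(p_z) ≈ -44.11°, λ = atan2(p_y, p_x) ≈ 46.47°.

≈ 44.1°S, 46.5°E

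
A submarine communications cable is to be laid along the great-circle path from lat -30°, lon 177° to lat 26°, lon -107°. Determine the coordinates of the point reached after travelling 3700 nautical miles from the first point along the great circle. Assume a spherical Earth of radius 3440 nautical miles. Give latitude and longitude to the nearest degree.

From cos δ = sin φ₁ sin φ₂ + cos φ₁ cos φ₂ cos Δλ, the central angle is δ ≈ 1.602 rad (91.8°). The total great-circle distance is δ·R ≈ 1.602 × 3440 ≈ 5510 nmi, so the target fraction is f = 3700/5510 ≈ 0.672.
Interpolate at f ≈ 0.672 with slerp weights a = sin((1−f)δ)/sin δ ≈ 0.502, b = sin(fδ)/sin δ ≈ 0.880.
p = a·p₁ + b·p₂ ≈ (-0.666, -0.734, 0.135); φ = arcsin(p_z) ≈ 7.74°, λ = atan2(p_y, p_x) ≈ -132.22°.

≈ lat 8°, lon -132°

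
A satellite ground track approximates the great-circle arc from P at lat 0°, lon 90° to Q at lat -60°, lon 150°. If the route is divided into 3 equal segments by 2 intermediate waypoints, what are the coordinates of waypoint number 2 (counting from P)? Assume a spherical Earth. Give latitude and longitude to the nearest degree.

≈ lat -44°, lon 118°

From cos δ = sin φ₁ sin φ₂ + cos φ₁ cos φ₂ cos Δλ, the central angle is δ ≈ 1.318 rad (75.5°).
Interpolate at f = 2/3 with slerp weights a = sin((1−f)δ)/sin δ ≈ 0.439, b = sin(fδ)/sin δ ≈ 0.795.
p = a·p₁ + b·p₂ ≈ (-0.344, 0.638, -0.689); φ = arcsin(p_z) ≈ -43.52°, λ = atan2(p_y, p_x) ≈ 118.35°.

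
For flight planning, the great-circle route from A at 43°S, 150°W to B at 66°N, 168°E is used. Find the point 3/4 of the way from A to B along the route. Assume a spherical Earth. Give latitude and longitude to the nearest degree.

Write both endpoints as unit vectors p₁, p₂ with components (cos φ cos λ, cos φ sin λ, sin φ).
The central angle between the endpoints is δ = arccos(p₁·p₂) ≈ 1.984 rad (113.7°).
Interpolate at f = 3/4 with slerp weights a = sin((1−f)δ)/sin δ ≈ 0.520, b = sin(fδ)/sin δ ≈ 1.088.
p = a·p₁ + b·p₂ ≈ (-0.762, -0.098, 0.640); φ = arcsin(p_z) ≈ 39.77°, λ = atan2(p_y, p_x) ≈ -172.67°.

≈ 40°N, 173°W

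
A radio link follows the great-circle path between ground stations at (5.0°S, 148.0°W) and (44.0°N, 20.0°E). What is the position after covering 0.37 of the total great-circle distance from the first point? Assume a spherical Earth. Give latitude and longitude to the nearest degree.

≈ (45°N, 133°W)

Convert each endpoint to a unit vector on the sphere (x = cos φ cos λ, y = cos φ sin λ, z = sin φ).
The central angle between the endpoints is δ = arccos(p₁·p₂) ≈ 2.436 rad (139.6°).
Interpolate at f = 0.37 with slerp weights a = sin((1−f)δ)/sin δ ≈ 1.542, b = sin(fδ)/sin δ ≈ 1.210.
p = a·p₁ + b·p₂ ≈ (-0.485, -0.516, 0.706); φ = arcsin(p_z) ≈ 44.92°, λ = atan2(p_y, p_x) ≈ -133.19°.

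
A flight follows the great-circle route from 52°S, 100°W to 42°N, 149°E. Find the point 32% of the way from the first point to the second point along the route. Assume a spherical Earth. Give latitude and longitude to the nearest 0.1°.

From cos δ = sin φ₁ sin φ₂ + cos φ₁ cos φ₂ cos Δλ, the central angle is δ ≈ 2.334 rad (133.7°).
Interpolate at f = 0.32 with slerp weights a = sin((1−f)δ)/sin δ ≈ 1.384, b = sin(fδ)/sin δ ≈ 0.940.
p = a·p₁ + b·p₂ ≈ (-0.747, -0.479, -0.461); φ = arcsin(p_z) ≈ -27.47°, λ = atan2(p_y, p_x) ≈ -147.32°.

≈ 27.5°S, 147.3°W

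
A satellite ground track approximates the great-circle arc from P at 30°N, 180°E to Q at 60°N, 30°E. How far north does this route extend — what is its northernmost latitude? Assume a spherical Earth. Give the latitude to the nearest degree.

≈ 77°N

The great circle lies in the plane with unit normal n̂ = (p₁ × p₂)/|p₁ × p₂|.
Here n̂_z ≈ -0.217; the vertex latitude is φ_max = arccos|n̂_z| ≈ 77.5°.
Check via Clairaut: cos φ_max = |cos φ₁| · sin C = cos(30.0°)·sin(14.5°) ≈ 0.217, again giving ≈ 77.5°.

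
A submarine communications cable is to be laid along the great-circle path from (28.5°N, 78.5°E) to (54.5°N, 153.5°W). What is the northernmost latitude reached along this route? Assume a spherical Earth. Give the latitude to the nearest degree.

The great circle lies in the plane with unit normal n̂ = (p₁ × p₂)/|p₁ × p₂|.
Here n̂_z ≈ +0.403; the vertex latitude is φ_max = arccos|n̂_z| ≈ 66.2°.

≈ 66°N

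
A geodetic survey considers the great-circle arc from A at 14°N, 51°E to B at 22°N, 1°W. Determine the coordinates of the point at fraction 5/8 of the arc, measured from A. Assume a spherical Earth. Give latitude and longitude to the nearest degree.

≈ 21°N, 19°E

Convert each endpoint to a unit vector on the sphere (x = cos φ cos λ, y = cos φ sin λ, z = sin φ).
The central angle between the endpoints is δ = arccos(p₁·p₂) ≈ 0.870 rad (49.9°).
Interpolate at f = 5/8 with slerp weights a = sin((1−f)δ)/sin δ ≈ 0.419, b = sin(fδ)/sin δ ≈ 0.677.
p = a·p₁ + b·p₂ ≈ (0.884, 0.305, 0.355); φ = arcsin(p_z) ≈ 20.80°, λ = atan2(p_y, p_x) ≈ 19.06°.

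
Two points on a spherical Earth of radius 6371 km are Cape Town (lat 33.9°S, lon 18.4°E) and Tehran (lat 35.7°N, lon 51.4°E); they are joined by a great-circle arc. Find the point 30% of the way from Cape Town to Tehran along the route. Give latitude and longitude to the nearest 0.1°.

≈ lat 13.1°S, lon 28.9°E

Convert each endpoint to a unit vector on the sphere (x = cos φ cos λ, y = cos φ sin λ, z = sin φ).
The central angle between the endpoints is δ = arccos(p₁·p₂) ≈ 1.329 rad (76.1°).
Interpolate at f = 0.30 with slerp weights a = sin((1−f)δ)/sin δ ≈ 0.826, b = sin(fδ)/sin δ ≈ 0.400.
p = a·p₁ + b·p₂ ≈ (0.853, 0.470, -0.227); φ = arcsin(p_z) ≈ -13.14°, λ = atan2(p_y, p_x) ≈ 28.86°.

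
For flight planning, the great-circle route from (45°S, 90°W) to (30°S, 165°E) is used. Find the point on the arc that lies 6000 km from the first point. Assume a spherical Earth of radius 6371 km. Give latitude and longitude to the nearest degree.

≈ (46°S, 170°W)

Write both endpoints as unit vectors p₁, p₂ with components (cos φ cos λ, cos φ sin λ, sin φ).
The central angle between the endpoints is δ = arccos(p₁·p₂) ≈ 1.374 rad (78.8°). The total great-circle distance is δ·R ≈ 1.374 × 6371 ≈ 8757 km, so the target fraction is f = 6000/8757 ≈ 0.685.
Interpolate at f ≈ 0.685 with slerp weights a = sin((1−f)δ)/sin δ ≈ 0.428, b = sin(fδ)/sin δ ≈ 0.824.
p = a·p₁ + b·p₂ ≈ (-0.690, -0.118, -0.715); φ = arcsin(p_z) ≈ -45.61°, λ = atan2(p_y, p_x) ≈ -170.33°.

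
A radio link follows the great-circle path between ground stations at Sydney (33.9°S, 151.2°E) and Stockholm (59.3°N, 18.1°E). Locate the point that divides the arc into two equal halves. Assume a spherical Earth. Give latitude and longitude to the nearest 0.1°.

≈ (26.4°N, 113.4°E)

Convert each endpoint to a unit vector on the sphere (x = cos φ cos λ, y = cos φ sin λ, z = sin φ).
The central angle between the endpoints is δ = arccos(p₁·p₂) ≈ 2.448 rad (140.3°).
Interpolate at f = 1/2 with slerp weights a = sin((1−f)δ)/sin δ ≈ 1.472, b = sin(fδ)/sin δ ≈ 1.472.
p = a·p₁ + b·p₂ ≈ (-0.356, 0.822, 0.445); φ = arcsin(p_z) ≈ 26.40°, λ = atan2(p_y, p_x) ≈ 113.43°.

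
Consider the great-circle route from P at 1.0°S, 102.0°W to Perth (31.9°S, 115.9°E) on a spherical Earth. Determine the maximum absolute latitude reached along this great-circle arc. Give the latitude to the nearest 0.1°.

≈ 46.0°S

The great circle lies in the plane with unit normal n̂ = (p₁ × p₂)/|p₁ × p₂|.
Here n̂_z ≈ -0.695; the vertex latitude is φ_max = arccos|n̂_z| ≈ 46.0°.
Check via Clairaut: cos φ_max = |cos φ₁| · sin C = cos(1.0°)·sin(136.0°) ≈ 0.695, again giving ≈ 46.0°.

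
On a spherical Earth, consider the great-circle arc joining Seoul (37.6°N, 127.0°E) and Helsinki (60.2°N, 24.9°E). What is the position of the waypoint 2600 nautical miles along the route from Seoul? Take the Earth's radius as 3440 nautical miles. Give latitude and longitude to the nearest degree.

≈ (64°N, 68°E)

From cos δ = sin φ₁ sin φ₂ + cos φ₁ cos φ₂ cos Δλ, the central angle is δ ≈ 1.107 rad (63.5°). The total great-circle distance is δ·R ≈ 1.107 × 3440 ≈ 3810 nmi, so the target fraction is f = 2600/3810 ≈ 0.682.
Interpolate at f ≈ 0.682 with slerp weights a = sin((1−f)δ)/sin δ ≈ 0.385, b = sin(fδ)/sin δ ≈ 0.767.
p = a·p₁ + b·p₂ ≈ (0.162, 0.404, 0.900); φ = arcsin(p_z) ≈ 64.19°, λ = atan2(p_y, p_x) ≈ 68.15°.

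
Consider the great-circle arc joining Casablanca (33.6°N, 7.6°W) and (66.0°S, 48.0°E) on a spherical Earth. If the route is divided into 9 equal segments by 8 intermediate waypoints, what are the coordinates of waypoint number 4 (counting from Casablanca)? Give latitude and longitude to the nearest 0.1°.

≈ (12.2°S, 8.0°E)

Convert each endpoint to a unit vector on the sphere (x = cos φ cos λ, y = cos φ sin λ, z = sin φ).
The central angle between the endpoints is δ = arccos(p₁·p₂) ≈ 1.890 rad (108.3°).
Interpolate at f = 4/9 with slerp weights a = sin((1−f)δ)/sin δ ≈ 0.914, b = sin(fδ)/sin δ ≈ 0.784.
p = a·p₁ + b·p₂ ≈ (0.968, 0.136, -0.211); φ = arcsin(p_z) ≈ -12.18°, λ = atan2(p_y, p_x) ≈ 8.02°.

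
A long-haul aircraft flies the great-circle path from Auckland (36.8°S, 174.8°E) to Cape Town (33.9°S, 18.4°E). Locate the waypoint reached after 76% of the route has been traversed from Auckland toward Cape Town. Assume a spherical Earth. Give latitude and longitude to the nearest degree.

≈ (57°S, 34°E)

The haversine formula gives a central angle δ ≈ 1.849 rad (106.0°) between the endpoints.
Interpolate at f = 0.76 with slerp weights a = sin((1−f)δ)/sin δ ≈ 0.447, b = sin(fδ)/sin δ ≈ 1.026.
p = a·p₁ + b·p₂ ≈ (0.452, 0.301, -0.840); φ = arcsin(p_z) ≈ -57.11°, λ = atan2(p_y, p_x) ≈ 33.69°.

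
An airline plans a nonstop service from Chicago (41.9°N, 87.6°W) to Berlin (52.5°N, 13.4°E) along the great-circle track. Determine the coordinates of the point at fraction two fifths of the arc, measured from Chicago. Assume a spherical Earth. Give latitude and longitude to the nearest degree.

≈ (57°N, 56°W)

From cos δ = sin φ₁ sin φ₂ + cos φ₁ cos φ₂ cos Δλ, the central angle is δ ≈ 1.111 rad (63.7°).
Interpolate at f = 2/5 with slerp weights a = sin((1−f)δ)/sin δ ≈ 0.690, b = sin(fδ)/sin δ ≈ 0.480.
p = a·p₁ + b·p₂ ≈ (0.306, -0.445, 0.842); φ = arcsin(p_z) ≈ 57.30°, λ = atan2(p_y, p_x) ≈ -55.55°.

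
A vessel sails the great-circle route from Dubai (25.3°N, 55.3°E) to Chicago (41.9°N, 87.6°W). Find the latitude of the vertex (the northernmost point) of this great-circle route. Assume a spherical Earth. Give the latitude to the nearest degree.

≈ 65°N

The great circle lies in the plane with unit normal n̂ = (p₁ × p₂)/|p₁ × p₂|.
Here n̂_z ≈ -0.419; the vertex latitude is φ_max = arccos|n̂_z| ≈ 65.2°.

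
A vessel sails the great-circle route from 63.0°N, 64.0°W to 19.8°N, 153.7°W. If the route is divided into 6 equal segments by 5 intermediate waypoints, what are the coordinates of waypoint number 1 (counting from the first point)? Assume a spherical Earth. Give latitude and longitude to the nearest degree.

The haversine formula gives a central angle δ ≈ 1.262 rad (72.3°) between the endpoints.
Interpolate at f = 1/6 with slerp weights a = sin((1−f)δ)/sin δ ≈ 0.911, b = sin(fδ)/sin δ ≈ 0.219.
p = a·p₁ + b·p₂ ≈ (-0.003, -0.463, 0.886); φ = arcsin(p_z) ≈ 62.40°, λ = atan2(p_y, p_x) ≈ -90.43°.

≈ 62°N, 90°W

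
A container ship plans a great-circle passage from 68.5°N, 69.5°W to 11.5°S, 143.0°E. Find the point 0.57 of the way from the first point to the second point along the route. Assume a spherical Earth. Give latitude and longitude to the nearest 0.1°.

≈ 38.3°N, 156.0°E

From cos δ = sin φ₁ sin φ₂ + cos φ₁ cos φ₂ cos Δλ, the central angle is δ ≈ 2.081 rad (119.2°).
Interpolate at f = 0.57 with slerp weights a = sin((1−f)δ)/sin δ ≈ 0.894, b = sin(fδ)/sin δ ≈ 1.062.
p = a·p₁ + b·p₂ ≈ (-0.717, 0.320, 0.620); φ = arcsin(p_z) ≈ 38.32°, λ = atan2(p_y, p_x) ≈ 155.97°.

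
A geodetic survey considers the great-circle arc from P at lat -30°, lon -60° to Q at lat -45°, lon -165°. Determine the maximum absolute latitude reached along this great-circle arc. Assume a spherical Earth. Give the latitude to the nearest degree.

The great circle lies in the plane with unit normal n̂ = (p₁ × p₂)/|p₁ × p₂|.
Here n̂_z ≈ -0.603; the vertex latitude is φ_max = arccos|n̂_z| ≈ 52.9°.
Check via Clairaut: cos φ_max = |cos φ₁| · sin C = cos(30.0°)·sin(135.9°) ≈ 0.603, again giving ≈ 52.9°.

≈ -53°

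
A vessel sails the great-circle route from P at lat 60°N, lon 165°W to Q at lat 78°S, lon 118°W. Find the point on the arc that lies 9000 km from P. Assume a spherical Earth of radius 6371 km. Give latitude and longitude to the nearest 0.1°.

≈ lat 20.0°S, lon 150.3°W

Convert each endpoint to a unit vector on the sphere (x = cos φ cos λ, y = cos φ sin λ, z = sin φ).
The central angle between the endpoints is δ = arccos(p₁·p₂) ≈ 2.459 rad (140.9°). The total great-circle distance is δ·R ≈ 2.459 × 6371 ≈ 15669 km, so the target fraction is f = 9000/15669 ≈ 0.574.
Interpolate at f ≈ 0.574 with slerp weights a = sin((1−f)δ)/sin δ ≈ 1.373, b = sin(fδ)/sin δ ≈ 1.566.
p = a·p₁ + b·p₂ ≈ (-0.816, -0.465, -0.343); φ = arcsin(p_z) ≈ -20.05°, λ = atan2(p_y, p_x) ≈ -150.31°.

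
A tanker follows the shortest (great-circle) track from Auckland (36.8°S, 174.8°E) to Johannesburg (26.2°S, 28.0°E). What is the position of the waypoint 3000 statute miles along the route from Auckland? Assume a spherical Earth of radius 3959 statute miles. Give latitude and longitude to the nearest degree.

From cos δ = sin φ₁ sin φ₂ + cos φ₁ cos φ₂ cos Δλ, the central angle is δ ≈ 1.914 rad (109.7°). The total great-circle distance is δ·R ≈ 1.914 × 3959 ≈ 7578 mi, so the target fraction is f = 3000/7578 ≈ 0.396.
Interpolate at f ≈ 0.396 with slerp weights a = sin((1−f)δ)/sin δ ≈ 0.972, b = sin(fδ)/sin δ ≈ 0.730.
p = a·p₁ + b·p₂ ≈ (-0.197, 0.378, -0.905); φ = arcsin(p_z) ≈ -64.77°, λ = atan2(p_y, p_x) ≈ 117.52°.

≈ 65°S, 118°E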